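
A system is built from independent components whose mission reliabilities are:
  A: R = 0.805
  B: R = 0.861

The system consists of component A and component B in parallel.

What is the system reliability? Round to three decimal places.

Parallel (A and B): 1 − (1 − 0.80500)(1 − 0.86100) = 0.973

0.973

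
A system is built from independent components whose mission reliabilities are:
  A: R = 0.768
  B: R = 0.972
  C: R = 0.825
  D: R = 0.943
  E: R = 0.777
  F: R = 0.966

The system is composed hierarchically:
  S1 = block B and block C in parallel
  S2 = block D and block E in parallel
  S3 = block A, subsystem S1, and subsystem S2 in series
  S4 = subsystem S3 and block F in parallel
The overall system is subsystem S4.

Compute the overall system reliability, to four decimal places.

0.9917

Parallel (B and C): 1 − (1 − 0.972000)(1 − 0.825000) = 0.995100
Parallel (D and E): 1 − (1 − 0.943000)(1 − 0.777000) = 0.987289
Series (A, [0.995100], and [0.987289]): 0.768000 × 0.995100 × 0.987289 = 0.754523
Parallel ([0.754523] and F): 1 − (1 − 0.754523)(1 − 0.966000) = 0.9917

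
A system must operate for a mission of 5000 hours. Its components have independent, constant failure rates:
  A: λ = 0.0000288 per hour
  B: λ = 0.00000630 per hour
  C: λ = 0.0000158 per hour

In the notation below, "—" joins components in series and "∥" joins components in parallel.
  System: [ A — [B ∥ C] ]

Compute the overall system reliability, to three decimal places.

R(A) = exp(−0.0000288 × 5000) = 0.86589
R(B) = exp(−0.00000630 × 5000) = 0.96899
R(C) = exp(−0.0000158 × 5000) = 0.92404
Parallel (B and C): 1 − (1 − 0.96899)(1 − 0.92404) = 0.99764
Series (A and [0.99764]): 0.86589 × 0.99764 = 0.864

0.864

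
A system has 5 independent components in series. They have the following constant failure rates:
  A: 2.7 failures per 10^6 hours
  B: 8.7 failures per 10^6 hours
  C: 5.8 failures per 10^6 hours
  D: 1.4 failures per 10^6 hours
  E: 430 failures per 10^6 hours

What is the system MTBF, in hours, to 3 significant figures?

2230

Series of exponential components: λ_sys = Σ λ_i
λ_sys = 0.0000027 + 0.0000087 + 0.0000058 + 0.0000014 + 0.00043 = 4.4860e-04 /h
MTBF = 1 / λ_sys = 2230 h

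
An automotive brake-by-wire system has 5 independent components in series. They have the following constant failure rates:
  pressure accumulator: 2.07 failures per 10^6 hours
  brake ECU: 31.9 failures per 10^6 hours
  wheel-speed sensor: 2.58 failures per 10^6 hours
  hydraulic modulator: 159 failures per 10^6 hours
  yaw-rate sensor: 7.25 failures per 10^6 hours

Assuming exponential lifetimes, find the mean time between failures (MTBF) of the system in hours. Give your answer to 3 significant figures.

4930

Series of exponential components: λ_sys = Σ λ_i
λ_sys = 0.00000207 + 0.0000319 + 0.00000258 + 0.000159 + 0.00000725 = 2.0280e-04 /h
MTBF = 1 / λ_sys = 4930 h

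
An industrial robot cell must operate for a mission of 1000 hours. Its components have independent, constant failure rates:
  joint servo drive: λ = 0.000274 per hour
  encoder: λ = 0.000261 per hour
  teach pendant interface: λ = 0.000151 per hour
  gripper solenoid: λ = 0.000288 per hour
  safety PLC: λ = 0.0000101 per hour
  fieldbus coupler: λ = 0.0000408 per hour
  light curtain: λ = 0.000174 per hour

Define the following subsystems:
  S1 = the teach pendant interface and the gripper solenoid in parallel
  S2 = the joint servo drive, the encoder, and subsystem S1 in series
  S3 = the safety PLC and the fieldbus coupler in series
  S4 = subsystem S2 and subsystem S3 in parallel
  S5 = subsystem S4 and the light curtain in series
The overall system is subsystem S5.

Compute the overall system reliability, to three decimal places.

R(joint servo drive) = exp(−0.000274 × 1000) = 0.76033
R(encoder) = exp(−0.000261 × 1000) = 0.77028
R(teach pendant interface) = exp(−0.000151 × 1000) = 0.85985
R(gripper solenoid) = exp(−0.000288 × 1000) = 0.74976
R(safety PLC) = exp(−0.0000101 × 1000) = 0.98995
R(fieldbus coupler) = exp(−0.0000408 × 1000) = 0.96002
R(light curtain) = exp(−0.000174 × 1000) = 0.84030
Parallel (teach pendant interface and gripper solenoid): 1 − (1 − 0.85985)(1 − 0.74976) = 0.96493
Series (joint servo drive, encoder, and [0.96493]): 0.76033 × 0.77028 × 0.96493 = 0.56513
Series (safety PLC and fieldbus coupler): 0.98995 × 0.96002 = 0.95037
Parallel ([0.56513] and [0.95037]): 1 − (1 − 0.56513)(1 − 0.95037) = 0.97842
Series ([0.97842] and light curtain): 0.97842 × 0.84030 = 0.822

0.822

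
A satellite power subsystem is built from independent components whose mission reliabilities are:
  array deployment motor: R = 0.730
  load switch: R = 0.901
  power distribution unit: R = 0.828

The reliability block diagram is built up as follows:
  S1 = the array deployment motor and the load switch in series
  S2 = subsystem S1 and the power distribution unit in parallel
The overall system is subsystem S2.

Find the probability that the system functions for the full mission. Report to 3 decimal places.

Series (array deployment motor and load switch): 0.73000 × 0.90100 = 0.65773
Parallel ([0.65773] and power distribution unit): 1 − (1 − 0.65773)(1 − 0.82800) = 0.941

0.941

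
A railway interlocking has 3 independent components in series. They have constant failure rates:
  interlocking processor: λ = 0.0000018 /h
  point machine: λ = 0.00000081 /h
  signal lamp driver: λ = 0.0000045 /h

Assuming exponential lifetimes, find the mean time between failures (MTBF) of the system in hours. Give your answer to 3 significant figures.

141000

Series of exponential components: λ_sys = Σ λ_i
λ_sys = 0.0000018 + 0.00000081 + 0.0000045 = 7.1100e-06 /h
MTBF = 1 / λ_sys = 141000 h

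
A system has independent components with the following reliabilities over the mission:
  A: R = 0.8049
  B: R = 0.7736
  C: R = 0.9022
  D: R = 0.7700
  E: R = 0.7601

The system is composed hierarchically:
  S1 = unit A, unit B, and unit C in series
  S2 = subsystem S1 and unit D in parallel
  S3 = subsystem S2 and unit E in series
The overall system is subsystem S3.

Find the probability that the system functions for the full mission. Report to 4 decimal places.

Series (A, B, and C): 0.804900 × 0.773600 × 0.902200 = 0.561773
Parallel ([0.561773] and D): 1 − (1 − 0.561773)(1 − 0.770000) = 0.899208
Series ([0.899208] and E): 0.899208 × 0.760100 = 0.6835

0.6835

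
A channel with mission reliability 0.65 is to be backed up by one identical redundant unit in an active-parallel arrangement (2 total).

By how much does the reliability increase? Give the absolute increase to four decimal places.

0.2275

R_before = 0.65
R_after = 1 − (1 − 0.65)^2 = 0.8775
ΔR = 0.8775 − 0.65 = 0.2275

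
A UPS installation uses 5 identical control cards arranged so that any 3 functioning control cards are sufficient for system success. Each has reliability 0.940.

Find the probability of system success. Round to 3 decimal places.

0.998

R = Σ_{i=3}^{5} C(5,i) p^i (1−p)^{5−i} with p = 0.940
C(5,3)·0.940^3·0.060^2 = 0.02990
C(5,4)·0.940^4·0.060^1 = 0.23422
C(5,5)·0.940^5·0.060^0 = 0.73390
Sum = 0.998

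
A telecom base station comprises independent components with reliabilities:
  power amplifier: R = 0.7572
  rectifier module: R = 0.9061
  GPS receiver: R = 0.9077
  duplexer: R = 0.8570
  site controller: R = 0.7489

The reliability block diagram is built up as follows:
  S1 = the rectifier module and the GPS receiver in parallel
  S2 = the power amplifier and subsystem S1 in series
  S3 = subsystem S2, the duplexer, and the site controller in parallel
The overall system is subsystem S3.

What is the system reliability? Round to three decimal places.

0.991

Parallel (rectifier module and GPS receiver): 1 − (1 − 0.90610)(1 − 0.90770) = 0.99133
Series (power amplifier and [0.99133]): 0.75720 × 0.99133 = 0.75064
Parallel ([0.75064], duplexer, and site controller): 1 − (1 − 0.75064)(1 − 0.85700)(1 − 0.74890) = 0.991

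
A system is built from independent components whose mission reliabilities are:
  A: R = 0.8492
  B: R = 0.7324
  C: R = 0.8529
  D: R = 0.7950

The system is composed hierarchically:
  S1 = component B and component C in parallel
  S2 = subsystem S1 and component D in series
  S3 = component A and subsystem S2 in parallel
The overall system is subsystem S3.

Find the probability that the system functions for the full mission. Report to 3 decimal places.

Parallel (B and C): 1 − (1 − 0.73240)(1 − 0.85290) = 0.96064
Series ([0.96064] and D): 0.96064 × 0.79500 = 0.76371
Parallel (A and [0.76371]): 1 − (1 − 0.84920)(1 − 0.76371) = 0.964

0.964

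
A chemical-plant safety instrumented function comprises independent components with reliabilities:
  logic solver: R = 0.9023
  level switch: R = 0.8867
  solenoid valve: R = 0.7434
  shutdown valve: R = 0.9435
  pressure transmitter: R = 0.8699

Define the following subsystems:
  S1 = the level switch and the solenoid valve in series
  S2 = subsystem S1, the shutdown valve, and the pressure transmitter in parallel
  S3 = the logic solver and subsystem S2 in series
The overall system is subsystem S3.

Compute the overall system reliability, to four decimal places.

Series (level switch and solenoid valve): 0.886700 × 0.743400 = 0.659173
Parallel ([0.659173], shutdown valve, and pressure transmitter): 1 − (1 − 0.659173)(1 − 0.943500)(1 − 0.869900) = 0.997495
Series (logic solver and [0.997495]): 0.902300 × 0.997495 = 0.9000

0.9000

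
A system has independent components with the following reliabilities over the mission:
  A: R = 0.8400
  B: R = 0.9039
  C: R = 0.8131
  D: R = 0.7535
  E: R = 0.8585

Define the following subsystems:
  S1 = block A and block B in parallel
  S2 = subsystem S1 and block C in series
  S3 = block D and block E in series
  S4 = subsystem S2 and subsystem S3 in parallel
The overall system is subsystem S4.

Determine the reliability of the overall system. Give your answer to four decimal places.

0.9296

Parallel (A and B): 1 − (1 − 0.840000)(1 − 0.903900) = 0.984624
Series ([0.984624] and C): 0.984624 × 0.813100 = 0.800598
Series (D and E): 0.753500 × 0.858500 = 0.646880
Parallel ([0.800598] and [0.646880]): 1 − (1 − 0.800598)(1 − 0.646880) = 0.9296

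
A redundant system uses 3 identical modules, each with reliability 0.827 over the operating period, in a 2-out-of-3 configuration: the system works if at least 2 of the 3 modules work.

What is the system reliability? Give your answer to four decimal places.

R = Σ_{i=2}^{3} C(3,i) p^i (1−p)^{3−i} with p = 0.827
C(3,2)·0.827^2·0.173^1 = 0.354959
C(3,3)·0.827^3·0.173^0 = 0.565609
Sum = 0.9206

0.9206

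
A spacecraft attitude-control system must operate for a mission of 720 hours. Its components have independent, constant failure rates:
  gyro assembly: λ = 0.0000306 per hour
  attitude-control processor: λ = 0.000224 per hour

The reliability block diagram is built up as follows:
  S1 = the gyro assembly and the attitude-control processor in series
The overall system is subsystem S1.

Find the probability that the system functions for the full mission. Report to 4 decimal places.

R(gyro assembly) = exp(−0.0000306 × 720) = 0.978209
R(attitude-control processor) = exp(−0.000224 × 720) = 0.851054
Series (gyro assembly and attitude-control processor): 0.978209 × 0.851054 = 0.8325

0.8325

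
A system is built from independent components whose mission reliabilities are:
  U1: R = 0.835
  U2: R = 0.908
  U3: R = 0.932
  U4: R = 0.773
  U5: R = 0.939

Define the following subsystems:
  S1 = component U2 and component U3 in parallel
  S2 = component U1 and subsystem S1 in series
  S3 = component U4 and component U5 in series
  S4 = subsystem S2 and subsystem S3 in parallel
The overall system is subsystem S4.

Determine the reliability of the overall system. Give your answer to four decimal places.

0.9533

Parallel (U2 and U3): 1 − (1 − 0.908000)(1 − 0.932000) = 0.993744
Series (U1 and [0.993744]): 0.835000 × 0.993744 = 0.829776
Series (U4 and U5): 0.773000 × 0.939000 = 0.725847
Parallel ([0.829776] and [0.725847]): 1 − (1 − 0.829776)(1 − 0.725847) = 0.9533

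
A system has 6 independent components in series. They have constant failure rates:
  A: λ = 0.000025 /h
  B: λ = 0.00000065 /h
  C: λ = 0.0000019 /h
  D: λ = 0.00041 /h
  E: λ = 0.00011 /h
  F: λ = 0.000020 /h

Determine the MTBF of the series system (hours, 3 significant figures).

Series of exponential components: λ_sys = Σ λ_i
λ_sys = 0.000025 + 0.00000065 + 0.0000019 + 0.00041 + 0.00011 + 0.000020 = 5.6755e-04 /h
MTBF = 1 / λ_sys = 1760 h

1760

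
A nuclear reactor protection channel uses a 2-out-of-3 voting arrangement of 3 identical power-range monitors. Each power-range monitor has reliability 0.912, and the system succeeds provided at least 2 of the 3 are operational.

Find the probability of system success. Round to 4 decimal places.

0.9781

R = Σ_{i=2}^{3} C(3,i) p^i (1−p)^{3−i} with p = 0.912
C(3,2)·0.912^2·0.088^1 = 0.219580
C(3,3)·0.912^3·0.088^0 = 0.758551
Sum = 0.9781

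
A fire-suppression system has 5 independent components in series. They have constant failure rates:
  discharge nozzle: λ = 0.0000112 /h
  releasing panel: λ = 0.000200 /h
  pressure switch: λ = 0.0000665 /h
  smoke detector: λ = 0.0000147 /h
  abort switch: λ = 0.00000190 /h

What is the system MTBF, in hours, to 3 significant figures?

Series of exponential components: λ_sys = Σ λ_i
λ_sys = 0.0000112 + 0.000200 + 0.0000665 + 0.0000147 + 0.00000190 = 2.9430e-04 /h
MTBF = 1 / λ_sys = 3400 h

3400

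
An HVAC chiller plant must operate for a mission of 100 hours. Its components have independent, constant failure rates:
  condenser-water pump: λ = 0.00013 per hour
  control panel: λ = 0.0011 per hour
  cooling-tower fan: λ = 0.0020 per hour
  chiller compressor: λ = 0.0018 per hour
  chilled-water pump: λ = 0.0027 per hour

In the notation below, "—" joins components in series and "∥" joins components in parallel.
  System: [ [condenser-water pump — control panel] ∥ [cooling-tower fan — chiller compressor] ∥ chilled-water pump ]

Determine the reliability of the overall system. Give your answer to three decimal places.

0.991

R(condenser-water pump) = exp(−0.00013 × 100) = 0.98708
R(control panel) = exp(−0.0011 × 100) = 0.89583
R(cooling-tower fan) = exp(−0.0020 × 100) = 0.81873
R(chiller compressor) = exp(−0.0018 × 100) = 0.83527
R(chilled-water pump) = exp(−0.0027 × 100) = 0.76338
Series (condenser-water pump and control panel): 0.98708 × 0.89583 = 0.88426
Series (cooling-tower fan and chiller compressor): 0.81873 × 0.83527 = 0.68386
Parallel ([0.88426], [0.68386], and chilled-water pump): 1 − (1 − 0.88426)(1 − 0.68386)(1 − 0.76338) = 0.991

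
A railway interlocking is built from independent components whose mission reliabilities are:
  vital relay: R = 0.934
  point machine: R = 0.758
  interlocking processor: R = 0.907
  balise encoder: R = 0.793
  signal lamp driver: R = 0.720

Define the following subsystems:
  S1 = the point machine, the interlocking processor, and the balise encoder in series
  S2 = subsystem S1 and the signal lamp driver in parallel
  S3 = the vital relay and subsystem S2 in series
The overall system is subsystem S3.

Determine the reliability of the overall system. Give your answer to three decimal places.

0.815

Series (point machine, interlocking processor, and balise encoder): 0.75800 × 0.90700 × 0.79300 = 0.54519
Parallel ([0.54519] and signal lamp driver): 1 − (1 − 0.54519)(1 − 0.72000) = 0.87265
Series (vital relay and [0.87265]): 0.93400 × 0.87265 = 0.815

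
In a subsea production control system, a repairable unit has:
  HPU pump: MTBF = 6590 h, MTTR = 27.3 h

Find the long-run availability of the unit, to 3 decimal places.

0.996

A(HPU pump) = MTBF/(MTBF+MTTR) = 6590/(6590+27.3) = 0.996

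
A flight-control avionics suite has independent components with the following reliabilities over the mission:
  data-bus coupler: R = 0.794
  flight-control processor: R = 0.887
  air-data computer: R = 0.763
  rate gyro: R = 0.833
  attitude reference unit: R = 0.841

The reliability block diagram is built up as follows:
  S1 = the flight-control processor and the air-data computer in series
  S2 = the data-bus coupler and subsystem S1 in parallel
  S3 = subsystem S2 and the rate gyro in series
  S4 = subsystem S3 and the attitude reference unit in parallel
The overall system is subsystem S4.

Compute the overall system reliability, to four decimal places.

Series (flight-control processor and air-data computer): 0.887000 × 0.763000 = 0.676781
Parallel (data-bus coupler and [0.676781]): 1 − (1 − 0.794000)(1 − 0.676781) = 0.933417
Series ([0.933417] and rate gyro): 0.933417 × 0.833000 = 0.777536
Parallel ([0.777536] and attitude reference unit): 1 − (1 − 0.777536)(1 − 0.841000) = 0.9646

0.9646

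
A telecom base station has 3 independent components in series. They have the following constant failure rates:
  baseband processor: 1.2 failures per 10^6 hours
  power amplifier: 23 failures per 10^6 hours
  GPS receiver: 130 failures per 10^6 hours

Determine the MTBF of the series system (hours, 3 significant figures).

6490

Series of exponential components: λ_sys = Σ λ_i
λ_sys = 0.0000012 + 0.000023 + 0.00013 = 1.5420e-04 /h
MTBF = 1 / λ_sys = 6490 h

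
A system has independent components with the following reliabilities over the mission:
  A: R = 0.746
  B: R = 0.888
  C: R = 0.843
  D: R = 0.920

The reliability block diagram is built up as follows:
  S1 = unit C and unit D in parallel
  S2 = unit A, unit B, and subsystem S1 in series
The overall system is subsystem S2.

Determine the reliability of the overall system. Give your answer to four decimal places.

Parallel (C and D): 1 − (1 − 0.843000)(1 − 0.920000) = 0.987440
Series (A, B, and [0.987440]): 0.746000 × 0.888000 × 0.987440 = 0.6541

0.6541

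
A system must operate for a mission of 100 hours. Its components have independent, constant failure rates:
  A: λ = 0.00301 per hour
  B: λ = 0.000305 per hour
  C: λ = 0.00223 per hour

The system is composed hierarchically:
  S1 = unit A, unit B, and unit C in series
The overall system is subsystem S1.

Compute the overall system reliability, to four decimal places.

R(A) = exp(−0.00301 × 100) = 0.740078
R(B) = exp(−0.000305 × 100) = 0.969960
R(C) = exp(−0.00223 × 100) = 0.800115
Series (A, B, and C): 0.740078 × 0.969960 × 0.800115 = 0.5744

0.5744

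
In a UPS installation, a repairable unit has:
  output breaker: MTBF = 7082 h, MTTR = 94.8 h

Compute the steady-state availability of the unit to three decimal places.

A(output breaker) = MTBF/(MTBF+MTTR) = 7082/(7082+94.8) = 0.987

0.987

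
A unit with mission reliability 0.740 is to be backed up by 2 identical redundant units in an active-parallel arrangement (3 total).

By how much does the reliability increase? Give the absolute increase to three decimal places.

R_before = 0.740
R_after = 1 − (1 − 0.740)^3 = 0.982
ΔR = 0.982 − 0.740 = 0.242

0.242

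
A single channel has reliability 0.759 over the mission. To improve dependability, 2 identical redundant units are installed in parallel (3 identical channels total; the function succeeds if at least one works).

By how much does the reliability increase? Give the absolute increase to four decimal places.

0.2270

R_before = 0.759
R_after = 1 − (1 − 0.759)^3 = 0.9860
ΔR = 0.9860 − 0.759 = 0.2270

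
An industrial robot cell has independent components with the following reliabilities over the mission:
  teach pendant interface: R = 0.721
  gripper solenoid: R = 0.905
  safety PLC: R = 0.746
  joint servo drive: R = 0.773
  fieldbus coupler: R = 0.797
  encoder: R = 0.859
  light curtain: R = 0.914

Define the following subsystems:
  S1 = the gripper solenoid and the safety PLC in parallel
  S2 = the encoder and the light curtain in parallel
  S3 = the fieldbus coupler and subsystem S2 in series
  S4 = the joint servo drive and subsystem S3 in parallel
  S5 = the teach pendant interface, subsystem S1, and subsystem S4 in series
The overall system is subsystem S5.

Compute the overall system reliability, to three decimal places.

0.670

Parallel (gripper solenoid and safety PLC): 1 − (1 − 0.90500)(1 − 0.74600) = 0.97587
Parallel (encoder and light curtain): 1 − (1 − 0.85900)(1 − 0.91400) = 0.98787
Series (fieldbus coupler and [0.98787]): 0.79700 × 0.98787 = 0.78733
Parallel (joint servo drive and [0.78733]): 1 − (1 − 0.77300)(1 − 0.78733) = 0.95172
Series (teach pendant interface, [0.97587], and [0.95172]): 0.72100 × 0.97587 × 0.95172 = 0.670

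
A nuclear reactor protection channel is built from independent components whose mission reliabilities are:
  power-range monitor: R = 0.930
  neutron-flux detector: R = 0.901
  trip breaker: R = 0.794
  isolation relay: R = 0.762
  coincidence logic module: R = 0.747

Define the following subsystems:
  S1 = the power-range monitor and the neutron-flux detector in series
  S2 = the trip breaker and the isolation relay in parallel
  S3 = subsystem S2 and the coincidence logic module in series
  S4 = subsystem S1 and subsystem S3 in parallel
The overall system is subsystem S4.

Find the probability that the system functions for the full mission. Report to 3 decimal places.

Series (power-range monitor and neutron-flux detector): 0.93000 × 0.90100 = 0.83793
Parallel (trip breaker and isolation relay): 1 − (1 − 0.79400)(1 − 0.76200) = 0.95097
Series ([0.95097] and coincidence logic module): 0.95097 × 0.74700 = 0.71037
Parallel ([0.83793] and [0.71037]): 1 − (1 − 0.83793)(1 − 0.71037) = 0.953

0.953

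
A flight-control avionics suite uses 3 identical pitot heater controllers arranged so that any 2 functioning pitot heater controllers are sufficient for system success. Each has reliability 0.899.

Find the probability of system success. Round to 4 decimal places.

0.9715

R = Σ_{i=2}^{3} C(3,i) p^i (1−p)^{3−i} with p = 0.899
C(3,2)·0.899^2·0.101^1 = 0.244885
C(3,3)·0.899^3·0.101^0 = 0.726573
Sum = 0.9715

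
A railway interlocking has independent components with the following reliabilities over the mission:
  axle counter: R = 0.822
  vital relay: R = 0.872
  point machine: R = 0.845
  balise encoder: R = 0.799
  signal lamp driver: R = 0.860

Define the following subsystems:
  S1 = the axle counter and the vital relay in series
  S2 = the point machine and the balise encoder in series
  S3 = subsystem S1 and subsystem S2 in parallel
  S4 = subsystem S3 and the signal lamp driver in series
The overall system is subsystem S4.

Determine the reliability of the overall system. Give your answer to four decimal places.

0.7809

Series (axle counter and vital relay): 0.822000 × 0.872000 = 0.716784
Series (point machine and balise encoder): 0.845000 × 0.799000 = 0.675155
Parallel ([0.716784] and [0.675155]): 1 − (1 − 0.716784)(1 − 0.675155) = 0.907999
Series ([0.907999] and signal lamp driver): 0.907999 × 0.860000 = 0.7809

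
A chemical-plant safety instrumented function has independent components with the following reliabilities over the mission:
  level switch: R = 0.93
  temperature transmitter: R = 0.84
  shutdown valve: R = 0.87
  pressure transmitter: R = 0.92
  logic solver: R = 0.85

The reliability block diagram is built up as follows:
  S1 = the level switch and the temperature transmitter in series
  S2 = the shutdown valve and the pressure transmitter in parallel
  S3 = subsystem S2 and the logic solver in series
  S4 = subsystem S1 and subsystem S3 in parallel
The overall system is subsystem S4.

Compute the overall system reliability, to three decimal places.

Series (level switch and temperature transmitter): 0.93000 × 0.84000 = 0.78120
Parallel (shutdown valve and pressure transmitter): 1 − (1 − 0.87000)(1 − 0.92000) = 0.98960
Series ([0.98960] and logic solver): 0.98960 × 0.85000 = 0.84116
Parallel ([0.78120] and [0.84116]): 1 − (1 − 0.78120)(1 − 0.84116) = 0.965

0.965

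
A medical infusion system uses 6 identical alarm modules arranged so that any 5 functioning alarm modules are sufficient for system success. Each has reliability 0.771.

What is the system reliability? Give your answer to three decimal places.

0.584

R = Σ_{i=5}^{6} C(6,i) p^i (1−p)^{6−i} with p = 0.771
C(6,5)·0.771^5·0.229^1 = 0.37433
C(6,6)·0.771^6·0.229^0 = 0.21005
Sum = 0.584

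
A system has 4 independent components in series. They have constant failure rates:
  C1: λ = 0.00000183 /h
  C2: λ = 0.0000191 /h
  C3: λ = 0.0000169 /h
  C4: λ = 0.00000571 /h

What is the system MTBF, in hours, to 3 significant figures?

Series of exponential components: λ_sys = Σ λ_i
λ_sys = 0.00000183 + 0.0000191 + 0.0000169 + 0.00000571 = 4.3540e-05 /h
MTBF = 1 / λ_sys = 23000 h

23000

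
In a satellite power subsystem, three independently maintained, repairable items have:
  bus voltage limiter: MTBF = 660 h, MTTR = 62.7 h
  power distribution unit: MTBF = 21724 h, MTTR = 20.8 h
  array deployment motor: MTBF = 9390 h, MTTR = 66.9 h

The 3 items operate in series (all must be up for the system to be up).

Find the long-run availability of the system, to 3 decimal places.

A(bus voltage limiter) = MTBF/(MTBF+MTTR) = 660/(660+62.7) = 0.913242
A(power distribution unit) = MTBF/(MTBF+MTTR) = 21724/(21724+20.8) = 0.999043
A(array deployment motor) = MTBF/(MTBF+MTTR) = 9390/(9390+66.9) = 0.992926
Series availability: 0.913242 × 0.999043 × 0.992926 = 0.906

0.906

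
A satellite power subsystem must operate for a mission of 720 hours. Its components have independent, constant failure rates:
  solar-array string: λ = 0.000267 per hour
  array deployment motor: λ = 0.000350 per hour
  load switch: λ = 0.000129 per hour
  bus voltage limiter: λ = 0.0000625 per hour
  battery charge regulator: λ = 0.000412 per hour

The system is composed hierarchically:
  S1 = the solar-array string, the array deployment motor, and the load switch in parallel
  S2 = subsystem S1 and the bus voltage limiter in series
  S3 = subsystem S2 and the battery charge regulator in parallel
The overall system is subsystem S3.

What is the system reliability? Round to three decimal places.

0.988

R(solar-array string) = exp(−0.000267 × 720) = 0.82511
R(array deployment motor) = exp(−0.000350 × 720) = 0.77724
R(load switch) = exp(−0.000129 × 720) = 0.91130
R(bus voltage limiter) = exp(−0.0000625 × 720) = 0.95600
R(battery charge regulator) = exp(−0.000412 × 720) = 0.74331
Parallel (solar-array string, array deployment motor, and load switch): 1 − (1 − 0.82511)(1 − 0.77724)(1 − 0.91130) = 0.99654
Series ([0.99654] and bus voltage limiter): 0.99654 × 0.95600 = 0.95269
Parallel ([0.95269] and battery charge regulator): 1 − (1 − 0.95269)(1 − 0.74331) = 0.988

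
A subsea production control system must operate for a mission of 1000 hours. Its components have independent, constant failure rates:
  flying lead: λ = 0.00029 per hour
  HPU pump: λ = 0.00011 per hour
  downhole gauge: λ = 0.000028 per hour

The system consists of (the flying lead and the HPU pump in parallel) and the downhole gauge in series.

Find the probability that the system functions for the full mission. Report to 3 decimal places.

0.947

R(flying lead) = exp(−0.00029 × 1000) = 0.74826
R(HPU pump) = exp(−0.00011 × 1000) = 0.89583
R(downhole gauge) = exp(−0.000028 × 1000) = 0.97239
Parallel (flying lead and HPU pump): 1 − (1 − 0.74826)(1 − 0.89583) = 0.97378
Series ([0.97378] and downhole gauge): 0.97378 × 0.97239 = 0.947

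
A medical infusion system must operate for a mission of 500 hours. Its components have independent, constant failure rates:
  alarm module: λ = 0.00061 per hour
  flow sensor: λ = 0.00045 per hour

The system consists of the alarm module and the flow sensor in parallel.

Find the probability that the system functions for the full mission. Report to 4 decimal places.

0.9470

R(alarm module) = exp(−0.00061 × 500) = 0.737123
R(flow sensor) = exp(−0.00045 × 500) = 0.798516
Parallel (alarm module and flow sensor): 1 − (1 − 0.737123)(1 − 0.798516) = 0.9470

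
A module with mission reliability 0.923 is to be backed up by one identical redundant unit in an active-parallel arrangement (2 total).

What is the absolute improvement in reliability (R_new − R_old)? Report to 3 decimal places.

0.071

R_before = 0.923
R_after = 1 − (1 − 0.923)^2 = 0.994
ΔR = 0.994 − 0.923 = 0.071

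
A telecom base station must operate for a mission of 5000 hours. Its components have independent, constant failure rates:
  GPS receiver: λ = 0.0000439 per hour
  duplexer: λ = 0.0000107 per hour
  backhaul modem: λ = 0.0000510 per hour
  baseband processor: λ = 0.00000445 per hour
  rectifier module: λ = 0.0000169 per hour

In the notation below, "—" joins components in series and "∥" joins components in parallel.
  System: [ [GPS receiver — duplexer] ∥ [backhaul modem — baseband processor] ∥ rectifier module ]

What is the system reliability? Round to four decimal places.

0.9953

R(GPS receiver) = exp(−0.0000439 × 5000) = 0.802920
R(duplexer) = exp(−0.0000107 × 5000) = 0.947906
R(backhaul modem) = exp(−0.0000510 × 5000) = 0.774916
R(baseband processor) = exp(−0.00000445 × 5000) = 0.977996
R(rectifier module) = exp(−0.0000169 × 5000) = 0.918972
Series (GPS receiver and duplexer): 0.802920 × 0.947906 = 0.761093
Series (backhaul modem and baseband processor): 0.774916 × 0.977996 = 0.757865
Parallel ([0.761093], [0.757865], and rectifier module): 1 − (1 − 0.761093)(1 − 0.757865)(1 − 0.918972) = 0.9953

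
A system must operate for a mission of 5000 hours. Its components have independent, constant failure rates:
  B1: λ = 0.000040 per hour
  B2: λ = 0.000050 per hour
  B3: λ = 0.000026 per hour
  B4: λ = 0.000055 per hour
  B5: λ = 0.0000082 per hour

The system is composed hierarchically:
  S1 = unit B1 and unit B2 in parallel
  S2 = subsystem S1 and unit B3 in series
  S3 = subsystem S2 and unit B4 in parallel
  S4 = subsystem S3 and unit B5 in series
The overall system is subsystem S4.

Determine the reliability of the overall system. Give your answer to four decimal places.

R(B1) = exp(−0.000040 × 5000) = 0.818731
R(B2) = exp(−0.000050 × 5000) = 0.778801
R(B3) = exp(−0.000026 × 5000) = 0.878095
R(B4) = exp(−0.000055 × 5000) = 0.759572
R(B5) = exp(−0.0000082 × 5000) = 0.959829
Parallel (B1 and B2): 1 − (1 − 0.818731)(1 − 0.778801) = 0.959903
Series ([0.959903] and B3): 0.959903 × 0.878095 = 0.842886
Parallel ([0.842886] and B4): 1 − (1 − 0.842886)(1 − 0.759572) = 0.962225
Series ([0.962225] and B5): 0.962225 × 0.959829 = 0.9236

0.9236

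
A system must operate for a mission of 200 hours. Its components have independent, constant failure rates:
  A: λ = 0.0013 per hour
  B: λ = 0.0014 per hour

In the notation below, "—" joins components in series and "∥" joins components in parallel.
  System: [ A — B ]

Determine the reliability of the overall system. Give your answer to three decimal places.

R(A) = exp(−0.0013 × 200) = 0.77105
R(B) = exp(−0.0014 × 200) = 0.75578
Series (A and B): 0.77105 × 0.75578 = 0.583

0.583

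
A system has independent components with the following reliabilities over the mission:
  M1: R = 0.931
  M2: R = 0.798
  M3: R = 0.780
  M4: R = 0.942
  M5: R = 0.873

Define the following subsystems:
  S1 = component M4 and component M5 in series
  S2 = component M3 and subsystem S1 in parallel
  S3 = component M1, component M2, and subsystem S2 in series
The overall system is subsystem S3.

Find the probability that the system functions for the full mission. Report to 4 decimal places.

0.7139

Series (M4 and M5): 0.942000 × 0.873000 = 0.822366
Parallel (M3 and [0.822366]): 1 − (1 − 0.780000)(1 − 0.822366) = 0.960921
Series (M1, M2, and [0.960921]): 0.931000 × 0.798000 × 0.960921 = 0.7139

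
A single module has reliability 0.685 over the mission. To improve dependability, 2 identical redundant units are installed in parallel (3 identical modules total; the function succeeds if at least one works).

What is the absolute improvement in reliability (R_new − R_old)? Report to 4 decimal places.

R_before = 0.685
R_after = 1 − (1 − 0.685)^3 = 0.9687
ΔR = 0.9687 − 0.685 = 0.2837

0.2837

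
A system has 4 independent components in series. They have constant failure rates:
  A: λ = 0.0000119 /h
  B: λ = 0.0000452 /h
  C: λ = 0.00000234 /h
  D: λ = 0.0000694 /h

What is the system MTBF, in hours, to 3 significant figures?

7760

Series of exponential components: λ_sys = Σ λ_i
λ_sys = 0.0000119 + 0.0000452 + 0.00000234 + 0.0000694 = 1.2884e-04 /h
MTBF = 1 / λ_sys = 7760 h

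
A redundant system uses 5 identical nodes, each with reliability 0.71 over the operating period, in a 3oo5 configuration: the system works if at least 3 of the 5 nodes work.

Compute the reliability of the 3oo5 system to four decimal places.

0.8499

R = Σ_{i=3}^{5} C(5,i) p^i (1−p)^{5−i} with p = 0.71
C(5,3)·0.71^3·0.29^2 = 0.301003
C(5,4)·0.71^4·0.29^1 = 0.368469
C(5,5)·0.71^5·0.29^0 = 0.180423
Sum = 0.8499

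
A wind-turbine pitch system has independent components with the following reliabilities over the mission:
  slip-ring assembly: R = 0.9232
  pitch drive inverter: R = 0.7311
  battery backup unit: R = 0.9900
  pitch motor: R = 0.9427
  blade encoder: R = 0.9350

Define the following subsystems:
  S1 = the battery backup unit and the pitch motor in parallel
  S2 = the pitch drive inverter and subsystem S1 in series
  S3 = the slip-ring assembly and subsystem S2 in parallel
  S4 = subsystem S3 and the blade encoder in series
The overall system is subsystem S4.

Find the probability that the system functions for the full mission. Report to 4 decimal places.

0.9157

Parallel (battery backup unit and pitch motor): 1 − (1 − 0.990000)(1 − 0.942700) = 0.999427
Series (pitch drive inverter and [0.999427]): 0.731100 × 0.999427 = 0.730681
Parallel (slip-ring assembly and [0.730681]): 1 − (1 − 0.923200)(1 − 0.730681) = 0.979316
Series ([0.979316] and blade encoder): 0.979316 × 0.935000 = 0.9157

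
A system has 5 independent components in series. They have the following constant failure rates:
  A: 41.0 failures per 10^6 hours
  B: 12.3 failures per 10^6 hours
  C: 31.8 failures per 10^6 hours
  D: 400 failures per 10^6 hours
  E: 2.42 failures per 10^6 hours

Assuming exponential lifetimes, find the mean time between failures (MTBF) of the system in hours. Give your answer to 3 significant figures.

Series of exponential components: λ_sys = Σ λ_i
λ_sys = 0.0000410 + 0.0000123 + 0.0000318 + 0.000400 + 0.00000242 = 4.8752e-04 /h
MTBF = 1 / λ_sys = 2050 h

2050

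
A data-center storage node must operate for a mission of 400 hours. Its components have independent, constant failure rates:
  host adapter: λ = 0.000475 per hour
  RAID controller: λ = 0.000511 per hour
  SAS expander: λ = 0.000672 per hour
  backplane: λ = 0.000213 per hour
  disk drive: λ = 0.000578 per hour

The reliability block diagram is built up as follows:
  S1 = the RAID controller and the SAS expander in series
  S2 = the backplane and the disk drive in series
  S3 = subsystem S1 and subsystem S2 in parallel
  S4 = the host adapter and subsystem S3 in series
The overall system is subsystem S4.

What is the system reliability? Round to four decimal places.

0.7424

R(host adapter) = exp(−0.000475 × 400) = 0.826959
R(RAID controller) = exp(−0.000511 × 400) = 0.815136
R(SAS expander) = exp(−0.000672 × 400) = 0.764296
R(backplane) = exp(−0.000213 × 400) = 0.918329
R(disk drive) = exp(−0.000578 × 400) = 0.793581
Series (RAID controller and SAS expander): 0.815136 × 0.764296 = 0.623005
Series (backplane and disk drive): 0.918329 × 0.793581 = 0.728768
Parallel ([0.623005] and [0.728768]): 1 − (1 − 0.623005)(1 − 0.728768) = 0.897747
Series (host adapter and [0.897747]): 0.826959 × 0.897747 = 0.7424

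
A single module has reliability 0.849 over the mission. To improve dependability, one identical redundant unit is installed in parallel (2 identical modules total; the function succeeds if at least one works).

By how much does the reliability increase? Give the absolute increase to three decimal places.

R_before = 0.849
R_after = 1 − (1 − 0.849)^2 = 0.977
ΔR = 0.977 − 0.849 = 0.128

0.128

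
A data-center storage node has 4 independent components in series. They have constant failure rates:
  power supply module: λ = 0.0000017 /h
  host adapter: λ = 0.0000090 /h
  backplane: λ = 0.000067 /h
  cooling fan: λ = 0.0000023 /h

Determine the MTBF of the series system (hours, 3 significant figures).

12500

Series of exponential components: λ_sys = Σ λ_i
λ_sys = 0.0000017 + 0.0000090 + 0.000067 + 0.0000023 = 8.0000e-05 /h
MTBF = 1 / λ_sys = 12500 h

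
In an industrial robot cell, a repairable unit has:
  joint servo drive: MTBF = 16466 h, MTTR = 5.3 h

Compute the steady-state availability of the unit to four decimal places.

A(joint servo drive) = MTBF/(MTBF+MTTR) = 16466/(16466+5.3) = 0.9997

0.9997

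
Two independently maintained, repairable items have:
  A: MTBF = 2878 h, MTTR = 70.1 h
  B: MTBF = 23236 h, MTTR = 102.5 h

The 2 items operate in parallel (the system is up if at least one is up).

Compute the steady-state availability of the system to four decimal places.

0.9999

A(A) = MTBF/(MTBF+MTTR) = 2878/(2878+70.1) = 0.976222
A(B) = MTBF/(MTBF+MTTR) = 23236/(23236+102.5) = 0.995608
Parallel availability: 1 − (1 − 0.976222)(1 − 0.995608) = 0.9999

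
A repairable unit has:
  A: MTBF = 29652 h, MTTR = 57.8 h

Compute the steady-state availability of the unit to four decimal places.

0.9981

A(A) = MTBF/(MTBF+MTTR) = 29652/(29652+57.8) = 0.9981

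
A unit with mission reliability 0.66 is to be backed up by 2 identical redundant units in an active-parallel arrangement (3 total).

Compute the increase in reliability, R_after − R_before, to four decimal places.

R_before = 0.66
R_after = 1 − (1 − 0.66)^3 = 0.9607
ΔR = 0.9607 − 0.66 = 0.3007

0.3007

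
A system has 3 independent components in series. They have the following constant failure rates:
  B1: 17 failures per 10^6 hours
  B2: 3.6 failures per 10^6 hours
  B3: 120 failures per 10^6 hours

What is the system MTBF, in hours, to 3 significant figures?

Series of exponential components: λ_sys = Σ λ_i
λ_sys = 0.000017 + 0.0000036 + 0.00012 = 1.4060e-04 /h
MTBF = 1 / λ_sys = 7110 h

7110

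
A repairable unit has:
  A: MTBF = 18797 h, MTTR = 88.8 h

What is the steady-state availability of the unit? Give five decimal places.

0.99530

A(A) = MTBF/(MTBF+MTTR) = 18797/(18797+88.8) = 0.99530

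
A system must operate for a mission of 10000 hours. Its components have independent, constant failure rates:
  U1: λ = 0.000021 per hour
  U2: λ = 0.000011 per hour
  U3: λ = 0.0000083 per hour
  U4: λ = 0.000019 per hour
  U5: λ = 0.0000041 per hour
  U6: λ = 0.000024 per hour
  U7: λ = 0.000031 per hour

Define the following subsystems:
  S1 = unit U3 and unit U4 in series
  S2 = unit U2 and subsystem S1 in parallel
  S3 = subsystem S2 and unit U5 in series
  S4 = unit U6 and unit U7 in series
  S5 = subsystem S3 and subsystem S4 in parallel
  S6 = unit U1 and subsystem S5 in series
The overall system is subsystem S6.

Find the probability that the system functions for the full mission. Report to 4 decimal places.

R(U1) = exp(−0.000021 × 10000) = 0.810584
R(U2) = exp(−0.000011 × 10000) = 0.895834
R(U3) = exp(−0.0000083 × 10000) = 0.920351
R(U4) = exp(−0.000019 × 10000) = 0.826959
R(U5) = exp(−0.0000041 × 10000) = 0.959829
R(U6) = exp(−0.000024 × 10000) = 0.786628
R(U7) = exp(−0.000031 × 10000) = 0.733447
Series (U3 and U4): 0.920351 × 0.826959 = 0.761093
Parallel (U2 and [0.761093]): 1 − (1 − 0.895834)(1 − 0.761093) = 0.975114
Series ([0.975114] and U5): 0.975114 × 0.959829 = 0.935943
Series (U6 and U7): 0.786628 × 0.733447 = 0.576950
Parallel ([0.935943] and [0.576950]): 1 − (1 − 0.935943)(1 − 0.576950) = 0.972901
Series (U1 and [0.972901]): 0.810584 × 0.972901 = 0.7886

0.7886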